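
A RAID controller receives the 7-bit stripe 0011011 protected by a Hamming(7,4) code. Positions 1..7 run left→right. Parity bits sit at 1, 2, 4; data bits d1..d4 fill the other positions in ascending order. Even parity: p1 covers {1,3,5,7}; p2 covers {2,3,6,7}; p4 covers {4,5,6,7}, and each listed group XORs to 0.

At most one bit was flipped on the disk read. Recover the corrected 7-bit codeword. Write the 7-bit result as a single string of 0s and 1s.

0011001

s1 (pos 1,3,5,7): 0⊕1⊕0⊕1 = 0
s2 (pos 2,3,6,7): 0⊕1⊕1⊕1 = 1
s4 (pos 4,5,6,7): 1⊕0⊕1⊕1 = 1
Syndrome s4…s1 = 110 → error at position 6.
Flip position 6: 0011011 → 0011001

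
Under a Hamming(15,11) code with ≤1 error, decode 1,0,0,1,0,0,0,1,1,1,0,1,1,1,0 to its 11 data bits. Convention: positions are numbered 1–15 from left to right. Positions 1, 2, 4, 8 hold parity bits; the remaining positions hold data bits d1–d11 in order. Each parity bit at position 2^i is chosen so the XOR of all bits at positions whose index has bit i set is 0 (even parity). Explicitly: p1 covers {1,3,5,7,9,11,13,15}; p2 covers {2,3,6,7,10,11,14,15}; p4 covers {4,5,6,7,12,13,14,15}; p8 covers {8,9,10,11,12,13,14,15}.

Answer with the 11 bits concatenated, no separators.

00001101110

s1 (pos 1,3,5,7,9,11,13,15): 1⊕0⊕0⊕0⊕1⊕0⊕1⊕0 = 1
s2 (pos 2,3,6,7,10,11,14,15): 0⊕0⊕0⊕0⊕1⊕0⊕1⊕0 = 0
s4 (pos 4,5,6,7,12,13,14,15): 1⊕0⊕0⊕0⊕1⊕1⊕1⊕0 = 0
s8 (pos 8,9,10,11,12,13,14,15): 1⊕1⊕1⊕0⊕1⊕1⊕1⊕0 = 0
Syndrome s8…s1 = 0001 → error at position 1.
Flip position 1: 100100011101110 → 000100011101110
Read data bits from positions 3,5,6,7,9,10,11,12,13,14,15: 00001101110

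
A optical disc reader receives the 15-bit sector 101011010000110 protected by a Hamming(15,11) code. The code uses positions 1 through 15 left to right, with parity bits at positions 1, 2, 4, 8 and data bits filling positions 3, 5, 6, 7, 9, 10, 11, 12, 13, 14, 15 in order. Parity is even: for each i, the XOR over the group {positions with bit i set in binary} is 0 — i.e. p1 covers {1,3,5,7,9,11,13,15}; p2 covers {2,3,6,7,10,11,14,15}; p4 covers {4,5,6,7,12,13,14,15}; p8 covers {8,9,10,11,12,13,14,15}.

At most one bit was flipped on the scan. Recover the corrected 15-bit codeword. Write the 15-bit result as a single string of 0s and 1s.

s1 (pos 1,3,5,7,9,11,13,15): 1⊕1⊕1⊕0⊕0⊕0⊕1⊕0 = 0
s2 (pos 2,3,6,7,10,11,14,15): 0⊕1⊕1⊕0⊕0⊕0⊕1⊕0 = 1
s4 (pos 4,5,6,7,12,13,14,15): 0⊕1⊕1⊕0⊕0⊕1⊕1⊕0 = 0
s8 (pos 8,9,10,11,12,13,14,15): 1⊕0⊕0⊕0⊕0⊕1⊕1⊕0 = 1
Syndrome s8…s1 = 1010 → error at position 10.
Flip position 10: 101011010000110 → 101011010100110

101011010100110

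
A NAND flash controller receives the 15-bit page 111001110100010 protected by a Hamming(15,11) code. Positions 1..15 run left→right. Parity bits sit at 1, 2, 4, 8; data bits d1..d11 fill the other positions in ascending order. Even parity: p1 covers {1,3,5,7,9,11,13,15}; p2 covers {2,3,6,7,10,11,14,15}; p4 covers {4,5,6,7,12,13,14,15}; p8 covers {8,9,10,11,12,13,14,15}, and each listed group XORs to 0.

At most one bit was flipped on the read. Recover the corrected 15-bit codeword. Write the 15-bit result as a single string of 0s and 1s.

s1 (pos 1,3,5,7,9,11,13,15): 1⊕1⊕0⊕1⊕0⊕0⊕0⊕0 = 1
s2 (pos 2,3,6,7,10,11,14,15): 1⊕1⊕1⊕1⊕1⊕0⊕1⊕0 = 0
s4 (pos 4,5,6,7,12,13,14,15): 0⊕0⊕1⊕1⊕0⊕0⊕1⊕0 = 1
s8 (pos 8,9,10,11,12,13,14,15): 1⊕0⊕1⊕0⊕0⊕0⊕1⊕0 = 1
Syndrome s8…s1 = 1101 → error at position 13.
Flip position 13: 111001110100010 → 111001110100110

111001110100110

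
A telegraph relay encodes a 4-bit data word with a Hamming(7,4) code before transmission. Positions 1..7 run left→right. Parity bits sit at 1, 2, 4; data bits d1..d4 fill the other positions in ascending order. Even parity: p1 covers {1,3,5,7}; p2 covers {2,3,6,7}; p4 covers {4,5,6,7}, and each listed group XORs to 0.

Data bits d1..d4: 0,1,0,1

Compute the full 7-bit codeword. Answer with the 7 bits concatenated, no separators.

Place data at non-parity positions: p1 p2 0 p4 1 0 1
p1 (pos 1,3,5,7): XOR of data positions = 0⊕1⊕1 = 0
p2 (pos 2,3,6,7): XOR of data positions = 0⊕0⊕1 = 1
p4 (pos 4,5,6,7): XOR of data positions = 1⊕0⊕1 = 0
Codeword: 0100101

0100101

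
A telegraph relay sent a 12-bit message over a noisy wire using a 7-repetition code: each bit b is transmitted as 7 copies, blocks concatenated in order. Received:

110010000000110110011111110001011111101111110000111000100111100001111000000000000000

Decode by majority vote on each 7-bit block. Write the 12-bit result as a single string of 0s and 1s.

001111001100

Block 1 (1100100): 3 ones → 0
Block 2 (0000011): 2 ones → 0
Block 3 (0110011): 4 ones → 1
Block 4 (1111100): 5 ones → 1
Block 5 (0101111): 5 ones → 1
Block 6 (1101111): 6 ones → 1
Block 7 (1100001): 3 ones → 0
Block 8 (1100010): 3 ones → 0
Block 9 (0111100): 4 ones → 1
Block 10 (0011110): 4 ones → 1
Block 11 (0000000): 0 ones → 0
Block 12 (0000000): 0 ones → 0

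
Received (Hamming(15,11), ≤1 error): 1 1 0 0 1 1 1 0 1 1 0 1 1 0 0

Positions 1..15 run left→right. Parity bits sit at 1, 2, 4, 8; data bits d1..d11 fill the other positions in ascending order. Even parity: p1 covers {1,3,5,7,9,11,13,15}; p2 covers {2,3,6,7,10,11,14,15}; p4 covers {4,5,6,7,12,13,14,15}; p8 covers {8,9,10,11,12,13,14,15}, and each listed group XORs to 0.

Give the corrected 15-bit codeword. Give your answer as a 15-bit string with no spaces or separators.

110001101101100

s1 (pos 1,3,5,7,9,11,13,15): 1⊕0⊕1⊕1⊕1⊕0⊕1⊕0 = 1
s2 (pos 2,3,6,7,10,11,14,15): 1⊕0⊕1⊕1⊕1⊕0⊕0⊕0 = 0
s4 (pos 4,5,6,7,12,13,14,15): 0⊕1⊕1⊕1⊕1⊕1⊕0⊕0 = 1
s8 (pos 8,9,10,11,12,13,14,15): 0⊕1⊕1⊕0⊕1⊕1⊕0⊕0 = 0
Syndrome s8…s1 = 0101 → error at position 5.
Flip position 5: 110011101101100 → 110001101101100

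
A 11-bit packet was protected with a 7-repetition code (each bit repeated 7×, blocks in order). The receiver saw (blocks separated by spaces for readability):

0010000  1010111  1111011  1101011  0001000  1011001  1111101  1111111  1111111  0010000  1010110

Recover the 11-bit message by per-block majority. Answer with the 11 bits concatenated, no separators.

01110111101

Block 1 (0010000): 1 one → 0
Block 2 (1010111): 5 ones → 1
Block 3 (1111011): 6 ones → 1
Block 4 (1101011): 5 ones → 1
Block 5 (0001000): 1 one → 0
Block 6 (1011001): 4 ones → 1
Block 7 (1111101): 6 ones → 1
Block 8 (1111111): 7 ones → 1
Block 9 (1111111): 7 ones → 1
Block 10 (0010000): 1 one → 0
Block 11 (1010110): 4 ones → 1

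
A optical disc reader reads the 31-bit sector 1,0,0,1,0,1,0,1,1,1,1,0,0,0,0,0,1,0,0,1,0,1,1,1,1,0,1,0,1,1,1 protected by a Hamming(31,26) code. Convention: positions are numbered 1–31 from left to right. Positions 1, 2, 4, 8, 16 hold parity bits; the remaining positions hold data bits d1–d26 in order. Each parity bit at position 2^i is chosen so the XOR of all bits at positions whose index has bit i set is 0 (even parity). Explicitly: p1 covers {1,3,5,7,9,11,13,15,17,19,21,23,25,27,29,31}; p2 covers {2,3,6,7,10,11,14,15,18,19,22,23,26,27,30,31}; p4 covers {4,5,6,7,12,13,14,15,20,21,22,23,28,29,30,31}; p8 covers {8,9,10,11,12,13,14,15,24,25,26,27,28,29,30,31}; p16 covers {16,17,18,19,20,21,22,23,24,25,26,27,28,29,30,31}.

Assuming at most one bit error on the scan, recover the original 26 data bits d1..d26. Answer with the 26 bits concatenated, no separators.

00101110000100101111010111

s1 (pos 1,3,5,7,9,11,13,15,17,19,21,23,25,27,29,31): 1⊕0⊕0⊕0⊕1⊕1⊕0⊕0⊕1⊕0⊕0⊕1⊕1⊕1⊕1⊕1 = 1
s2 (pos 2,3,6,7,10,11,14,15,18,19,22,23,26,27,30,31): 0⊕0⊕1⊕0⊕1⊕1⊕0⊕0⊕0⊕0⊕1⊕1⊕0⊕1⊕1⊕1 = 0
s4 (pos 4,5,6,7,12,13,14,15,20,21,22,23,28,29,30,31): 1⊕0⊕1⊕0⊕0⊕0⊕0⊕0⊕1⊕0⊕1⊕1⊕0⊕1⊕1⊕1 = 0
s8 (pos 8,9,10,11,12,13,14,15,24,25,26,27,28,29,30,31): 1⊕1⊕1⊕1⊕0⊕0⊕0⊕0⊕1⊕1⊕0⊕1⊕0⊕1⊕1⊕1 = 0
s16 (pos 16,17,18,19,20,21,22,23,24,25,26,27,28,29,30,31): 0⊕1⊕0⊕0⊕1⊕0⊕1⊕1⊕1⊕1⊕0⊕1⊕0⊕1⊕1⊕1 = 0
Syndrome s16…s1 = 00001 → error at position 1.
Flip position 1: 1001010111100000100101111010111 → 0001010111100000100101111010111
Read data bits from positions 3,5,6,7,9,10,11,12,13,14,15,17,18,19,20,21,22,23,24,25,26,27,28,29,30,31: 00101110000100101111010111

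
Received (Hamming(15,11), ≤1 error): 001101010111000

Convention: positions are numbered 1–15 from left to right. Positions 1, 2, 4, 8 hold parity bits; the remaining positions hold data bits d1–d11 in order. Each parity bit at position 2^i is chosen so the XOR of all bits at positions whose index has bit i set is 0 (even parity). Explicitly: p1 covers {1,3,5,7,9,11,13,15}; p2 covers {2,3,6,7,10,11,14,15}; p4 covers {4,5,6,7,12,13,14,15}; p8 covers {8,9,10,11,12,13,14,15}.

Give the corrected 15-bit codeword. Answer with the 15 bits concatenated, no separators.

001001010111000

s1 (pos 1,3,5,7,9,11,13,15): 0⊕1⊕0⊕0⊕0⊕1⊕0⊕0 = 0
s2 (pos 2,3,6,7,10,11,14,15): 0⊕1⊕1⊕0⊕1⊕1⊕0⊕0 = 0
s4 (pos 4,5,6,7,12,13,14,15): 1⊕0⊕1⊕0⊕1⊕0⊕0⊕0 = 1
s8 (pos 8,9,10,11,12,13,14,15): 1⊕0⊕1⊕1⊕1⊕0⊕0⊕0 = 0
Syndrome s8…s1 = 0100 → error at position 4.
Flip position 4: 001101010111000 → 001001010111000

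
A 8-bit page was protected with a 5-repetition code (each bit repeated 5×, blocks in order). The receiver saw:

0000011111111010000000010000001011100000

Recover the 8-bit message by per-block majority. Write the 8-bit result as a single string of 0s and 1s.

01100010

Block 1 (00000): 0 ones → 0
Block 2 (11111): 5 ones → 1
Block 3 (11101): 4 ones → 1
Block 4 (00000): 0 ones → 0
Block 5 (00010): 1 one → 0
Block 6 (00000): 0 ones → 0
Block 7 (10111): 4 ones → 1
Block 8 (00000): 0 ones → 0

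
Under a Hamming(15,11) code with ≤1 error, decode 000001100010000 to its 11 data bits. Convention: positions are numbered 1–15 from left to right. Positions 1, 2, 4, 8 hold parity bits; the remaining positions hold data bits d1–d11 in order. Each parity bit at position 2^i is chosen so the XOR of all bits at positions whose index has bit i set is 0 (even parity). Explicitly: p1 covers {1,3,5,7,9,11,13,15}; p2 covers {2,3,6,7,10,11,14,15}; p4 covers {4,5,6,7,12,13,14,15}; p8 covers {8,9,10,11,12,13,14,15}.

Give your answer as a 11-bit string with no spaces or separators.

00110110000

s1 (pos 1,3,5,7,9,11,13,15): 0⊕0⊕0⊕1⊕0⊕1⊕0⊕0 = 0
s2 (pos 2,3,6,7,10,11,14,15): 0⊕0⊕1⊕1⊕0⊕1⊕0⊕0 = 1
s4 (pos 4,5,6,7,12,13,14,15): 0⊕0⊕1⊕1⊕0⊕0⊕0⊕0 = 0
s8 (pos 8,9,10,11,12,13,14,15): 0⊕0⊕0⊕1⊕0⊕0⊕0⊕0 = 1
Syndrome s8…s1 = 1010 → error at position 10.
Flip position 10: 000001100010000 → 000001100110000
Read data bits from positions 3,5,6,7,9,10,11,12,13,14,15: 00110110000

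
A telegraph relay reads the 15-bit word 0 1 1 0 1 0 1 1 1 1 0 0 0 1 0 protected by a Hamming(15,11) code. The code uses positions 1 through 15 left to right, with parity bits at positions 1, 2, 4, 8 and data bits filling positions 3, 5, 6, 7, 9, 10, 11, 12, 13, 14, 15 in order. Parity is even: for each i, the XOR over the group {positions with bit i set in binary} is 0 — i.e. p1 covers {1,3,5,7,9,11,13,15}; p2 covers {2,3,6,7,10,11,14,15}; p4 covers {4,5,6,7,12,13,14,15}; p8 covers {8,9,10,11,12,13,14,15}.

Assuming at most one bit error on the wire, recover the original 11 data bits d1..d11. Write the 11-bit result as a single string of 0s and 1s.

11111100010

s1 (pos 1,3,5,7,9,11,13,15): 0⊕1⊕1⊕1⊕1⊕0⊕0⊕0 = 0
s2 (pos 2,3,6,7,10,11,14,15): 1⊕1⊕0⊕1⊕1⊕0⊕1⊕0 = 1
s4 (pos 4,5,6,7,12,13,14,15): 0⊕1⊕0⊕1⊕0⊕0⊕1⊕0 = 1
s8 (pos 8,9,10,11,12,13,14,15): 1⊕1⊕1⊕0⊕0⊕0⊕1⊕0 = 0
Syndrome s8…s1 = 0110 → error at position 6.
Flip position 6: 011010111100010 → 011011111100010
Read data bits from positions 3,5,6,7,9,10,11,12,13,14,15: 11111100010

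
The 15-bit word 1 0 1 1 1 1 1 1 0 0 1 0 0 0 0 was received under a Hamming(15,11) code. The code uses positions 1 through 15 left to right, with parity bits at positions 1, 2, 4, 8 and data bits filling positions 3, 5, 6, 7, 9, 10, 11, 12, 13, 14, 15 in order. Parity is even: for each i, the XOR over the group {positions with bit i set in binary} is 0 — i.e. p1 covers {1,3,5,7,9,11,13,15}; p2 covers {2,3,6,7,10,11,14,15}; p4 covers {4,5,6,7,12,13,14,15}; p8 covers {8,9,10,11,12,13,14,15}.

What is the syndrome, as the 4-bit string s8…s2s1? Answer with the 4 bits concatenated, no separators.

0001

s1 (pos 1,3,5,7,9,11,13,15): 1⊕1⊕1⊕1⊕0⊕1⊕0⊕0 = 1
s2 (pos 2,3,6,7,10,11,14,15): 0⊕1⊕1⊕1⊕0⊕1⊕0⊕0 = 0
s4 (pos 4,5,6,7,12,13,14,15): 1⊕1⊕1⊕1⊕0⊕0⊕0⊕0 = 0
s8 (pos 8,9,10,11,12,13,14,15): 1⊕0⊕0⊕1⊕0⊕0⊕0⊕0 = 0
Syndrome s8…s1 = 0001 → error at position 1.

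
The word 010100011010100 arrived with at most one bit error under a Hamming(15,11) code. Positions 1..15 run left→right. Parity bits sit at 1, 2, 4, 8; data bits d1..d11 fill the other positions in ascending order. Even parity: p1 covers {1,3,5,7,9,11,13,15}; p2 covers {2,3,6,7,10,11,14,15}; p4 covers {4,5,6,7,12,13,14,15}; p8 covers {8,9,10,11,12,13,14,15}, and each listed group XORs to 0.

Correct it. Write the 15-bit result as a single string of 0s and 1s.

s1 (pos 1,3,5,7,9,11,13,15): 0⊕0⊕0⊕0⊕1⊕1⊕1⊕0 = 1
s2 (pos 2,3,6,7,10,11,14,15): 1⊕0⊕0⊕0⊕0⊕1⊕0⊕0 = 0
s4 (pos 4,5,6,7,12,13,14,15): 1⊕0⊕0⊕0⊕0⊕1⊕0⊕0 = 0
s8 (pos 8,9,10,11,12,13,14,15): 1⊕1⊕0⊕1⊕0⊕1⊕0⊕0 = 0
Syndrome s8…s1 = 0001 → error at position 1.
Flip position 1: 010100011010100 → 110100011010100

110100011010100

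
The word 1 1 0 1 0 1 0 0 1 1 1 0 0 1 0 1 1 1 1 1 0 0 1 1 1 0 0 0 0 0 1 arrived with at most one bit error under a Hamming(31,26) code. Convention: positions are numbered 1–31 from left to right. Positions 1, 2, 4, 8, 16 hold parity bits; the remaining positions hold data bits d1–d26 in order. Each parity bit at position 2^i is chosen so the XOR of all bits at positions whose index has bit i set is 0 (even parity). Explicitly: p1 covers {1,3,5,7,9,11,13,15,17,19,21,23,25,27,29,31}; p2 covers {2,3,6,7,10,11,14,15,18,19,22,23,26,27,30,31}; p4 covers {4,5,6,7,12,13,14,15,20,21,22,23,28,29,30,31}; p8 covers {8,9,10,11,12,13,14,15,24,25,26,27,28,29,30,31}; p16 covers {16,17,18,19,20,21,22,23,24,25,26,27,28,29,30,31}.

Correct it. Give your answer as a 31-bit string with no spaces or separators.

1101010011100101111100111100001

s1 (pos 1,3,5,7,9,11,13,15,17,19,21,23,25,27,29,31): 1⊕0⊕0⊕0⊕1⊕1⊕0⊕0⊕1⊕1⊕0⊕1⊕1⊕0⊕0⊕1 = 0
s2 (pos 2,3,6,7,10,11,14,15,18,19,22,23,26,27,30,31): 1⊕0⊕1⊕0⊕1⊕1⊕1⊕0⊕1⊕1⊕0⊕1⊕0⊕0⊕0⊕1 = 1
s4 (pos 4,5,6,7,12,13,14,15,20,21,22,23,28,29,30,31): 1⊕0⊕1⊕0⊕0⊕0⊕1⊕0⊕1⊕0⊕0⊕1⊕0⊕0⊕0⊕1 = 0
s8 (pos 8,9,10,11,12,13,14,15,24,25,26,27,28,29,30,31): 0⊕1⊕1⊕1⊕0⊕0⊕1⊕0⊕1⊕1⊕0⊕0⊕0⊕0⊕0⊕1 = 1
s16 (pos 16,17,18,19,20,21,22,23,24,25,26,27,28,29,30,31): 1⊕1⊕1⊕1⊕1⊕0⊕0⊕1⊕1⊕1⊕0⊕0⊕0⊕0⊕0⊕1 = 1
Syndrome s16…s1 = 11010 → error at position 26.
Flip position 26: 1101010011100101111100111000001 → 1101010011100101111100111100001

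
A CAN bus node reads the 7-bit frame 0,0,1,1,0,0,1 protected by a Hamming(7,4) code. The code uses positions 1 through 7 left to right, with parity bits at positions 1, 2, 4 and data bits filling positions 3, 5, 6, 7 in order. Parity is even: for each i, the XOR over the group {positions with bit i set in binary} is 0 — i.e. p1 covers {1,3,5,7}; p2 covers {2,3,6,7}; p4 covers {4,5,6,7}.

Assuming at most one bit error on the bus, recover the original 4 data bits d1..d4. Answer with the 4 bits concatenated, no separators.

1001

s1 (pos 1,3,5,7): 0⊕1⊕0⊕1 = 0
s2 (pos 2,3,6,7): 0⊕1⊕0⊕1 = 0
s4 (pos 4,5,6,7): 1⊕0⊕0⊕1 = 0
Syndrome s4…s1 = 000 → no error.
Read data bits from positions 3,5,6,7: 1001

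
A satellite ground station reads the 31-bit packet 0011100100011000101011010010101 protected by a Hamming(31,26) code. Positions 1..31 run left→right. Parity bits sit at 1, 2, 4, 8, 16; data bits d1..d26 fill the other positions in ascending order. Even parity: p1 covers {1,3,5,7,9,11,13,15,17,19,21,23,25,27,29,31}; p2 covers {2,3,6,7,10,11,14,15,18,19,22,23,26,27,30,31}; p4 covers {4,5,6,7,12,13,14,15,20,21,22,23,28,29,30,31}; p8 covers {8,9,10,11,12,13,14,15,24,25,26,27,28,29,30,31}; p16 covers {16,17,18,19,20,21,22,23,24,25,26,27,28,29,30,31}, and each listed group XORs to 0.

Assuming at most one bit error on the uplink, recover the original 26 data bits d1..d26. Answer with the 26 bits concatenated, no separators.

11000011100101011010010101

s1 (pos 1,3,5,7,9,11,13,15,17,19,21,23,25,27,29,31): 0⊕1⊕1⊕0⊕0⊕0⊕1⊕0⊕1⊕1⊕1⊕0⊕0⊕1⊕1⊕1 = 1
s2 (pos 2,3,6,7,10,11,14,15,18,19,22,23,26,27,30,31): 0⊕1⊕0⊕0⊕0⊕0⊕0⊕0⊕0⊕1⊕1⊕0⊕0⊕1⊕0⊕1 = 1
s4 (pos 4,5,6,7,12,13,14,15,20,21,22,23,28,29,30,31): 1⊕1⊕0⊕0⊕1⊕1⊕0⊕0⊕0⊕1⊕1⊕0⊕0⊕1⊕0⊕1 = 0
s8 (pos 8,9,10,11,12,13,14,15,24,25,26,27,28,29,30,31): 1⊕0⊕0⊕0⊕1⊕1⊕0⊕0⊕1⊕0⊕0⊕1⊕0⊕1⊕0⊕1 = 1
s16 (pos 16,17,18,19,20,21,22,23,24,25,26,27,28,29,30,31): 0⊕1⊕0⊕1⊕0⊕1⊕1⊕0⊕1⊕0⊕0⊕1⊕0⊕1⊕0⊕1 = 0
Syndrome s16…s1 = 01011 → error at position 11.
Flip position 11: 0011100100011000101011010010101 → 0011100100111000101011010010101
Read data bits from positions 3,5,6,7,9,10,11,12,13,14,15,17,18,19,20,21,22,23,24,25,26,27,28,29,30,31: 11000011100101011010010101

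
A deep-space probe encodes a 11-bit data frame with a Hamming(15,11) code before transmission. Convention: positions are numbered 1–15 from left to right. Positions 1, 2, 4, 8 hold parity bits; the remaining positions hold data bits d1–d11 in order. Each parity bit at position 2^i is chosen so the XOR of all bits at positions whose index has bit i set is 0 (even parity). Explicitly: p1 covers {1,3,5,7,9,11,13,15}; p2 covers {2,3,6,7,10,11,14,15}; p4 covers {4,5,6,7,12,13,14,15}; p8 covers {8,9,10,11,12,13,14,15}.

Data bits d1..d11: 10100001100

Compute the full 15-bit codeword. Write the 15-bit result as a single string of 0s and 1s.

Place data at non-parity positions: p1 p2 1 p4 0 1 0 p8 0 0 0 1 1 0 0
p1 (pos 1,3,5,7,9,11,13,15): XOR of data positions = 1⊕0⊕0⊕0⊕0⊕1⊕0 = 0
p2 (pos 2,3,6,7,10,11,14,15): XOR of data positions = 1⊕1⊕0⊕0⊕0⊕0⊕0 = 0
p4 (pos 4,5,6,7,12,13,14,15): XOR of data positions = 0⊕1⊕0⊕1⊕1⊕0⊕0 = 1
p8 (pos 8,9,10,11,12,13,14,15): XOR of data positions = 0⊕0⊕0⊕1⊕1⊕0⊕0 = 0
Codeword: 001101000001100

001101000001100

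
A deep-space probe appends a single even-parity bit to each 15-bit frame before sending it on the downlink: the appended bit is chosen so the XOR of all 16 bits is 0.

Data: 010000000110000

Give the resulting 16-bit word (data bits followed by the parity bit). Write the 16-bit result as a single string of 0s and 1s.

0100000001100001

XOR of the 15 data bits: 0⊕1⊕0⊕0⊕0⊕0⊕0⊕0⊕0⊕1⊕1⊕0⊕0⊕0⊕0 = 1
Parity bit = 1 (so all 16 bits XOR to 0).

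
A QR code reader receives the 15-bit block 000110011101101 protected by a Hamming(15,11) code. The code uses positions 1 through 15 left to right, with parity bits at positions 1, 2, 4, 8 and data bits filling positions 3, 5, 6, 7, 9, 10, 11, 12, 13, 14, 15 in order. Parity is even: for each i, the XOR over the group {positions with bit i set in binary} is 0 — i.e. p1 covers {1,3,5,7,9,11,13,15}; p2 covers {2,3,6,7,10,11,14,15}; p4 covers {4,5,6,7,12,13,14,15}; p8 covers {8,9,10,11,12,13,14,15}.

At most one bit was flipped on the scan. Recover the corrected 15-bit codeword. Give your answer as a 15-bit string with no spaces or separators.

s1 (pos 1,3,5,7,9,11,13,15): 0⊕0⊕1⊕0⊕1⊕0⊕1⊕1 = 0
s2 (pos 2,3,6,7,10,11,14,15): 0⊕0⊕0⊕0⊕1⊕0⊕0⊕1 = 0
s4 (pos 4,5,6,7,12,13,14,15): 1⊕1⊕0⊕0⊕1⊕1⊕0⊕1 = 1
s8 (pos 8,9,10,11,12,13,14,15): 1⊕1⊕1⊕0⊕1⊕1⊕0⊕1 = 0
Syndrome s8…s1 = 0100 → error at position 4.
Flip position 4: 000110011101101 → 000010011101101

000010011101101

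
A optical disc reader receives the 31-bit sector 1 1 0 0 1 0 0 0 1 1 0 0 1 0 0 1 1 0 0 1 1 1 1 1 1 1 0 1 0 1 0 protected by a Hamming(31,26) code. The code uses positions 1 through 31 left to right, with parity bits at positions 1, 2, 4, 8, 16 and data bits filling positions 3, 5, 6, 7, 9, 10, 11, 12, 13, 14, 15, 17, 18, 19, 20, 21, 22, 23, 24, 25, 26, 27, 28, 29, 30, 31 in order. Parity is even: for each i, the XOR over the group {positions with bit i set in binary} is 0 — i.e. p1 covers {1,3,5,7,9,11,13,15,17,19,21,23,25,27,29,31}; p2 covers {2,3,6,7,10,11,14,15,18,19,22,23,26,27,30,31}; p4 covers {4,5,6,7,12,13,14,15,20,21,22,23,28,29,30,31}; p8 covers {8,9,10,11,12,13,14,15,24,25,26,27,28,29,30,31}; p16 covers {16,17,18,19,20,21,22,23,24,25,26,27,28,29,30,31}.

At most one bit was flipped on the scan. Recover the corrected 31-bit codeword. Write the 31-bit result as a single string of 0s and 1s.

s1 (pos 1,3,5,7,9,11,13,15,17,19,21,23,25,27,29,31): 1⊕0⊕1⊕0⊕1⊕0⊕1⊕0⊕1⊕0⊕1⊕1⊕1⊕0⊕0⊕0 = 0
s2 (pos 2,3,6,7,10,11,14,15,18,19,22,23,26,27,30,31): 1⊕0⊕0⊕0⊕1⊕0⊕0⊕0⊕0⊕0⊕1⊕1⊕1⊕0⊕1⊕0 = 0
s4 (pos 4,5,6,7,12,13,14,15,20,21,22,23,28,29,30,31): 0⊕1⊕0⊕0⊕0⊕1⊕0⊕0⊕1⊕1⊕1⊕1⊕1⊕0⊕1⊕0 = 0
s8 (pos 8,9,10,11,12,13,14,15,24,25,26,27,28,29,30,31): 0⊕1⊕1⊕0⊕0⊕1⊕0⊕0⊕1⊕1⊕1⊕0⊕1⊕0⊕1⊕0 = 0
s16 (pos 16,17,18,19,20,21,22,23,24,25,26,27,28,29,30,31): 1⊕1⊕0⊕0⊕1⊕1⊕1⊕1⊕1⊕1⊕1⊕0⊕1⊕0⊕1⊕0 = 1
Syndrome s16…s1 = 10000 → error at position 16.
Flip position 16: 1100100011001001100111111101010 → 1100100011001000100111111101010

1100100011001000100111111101010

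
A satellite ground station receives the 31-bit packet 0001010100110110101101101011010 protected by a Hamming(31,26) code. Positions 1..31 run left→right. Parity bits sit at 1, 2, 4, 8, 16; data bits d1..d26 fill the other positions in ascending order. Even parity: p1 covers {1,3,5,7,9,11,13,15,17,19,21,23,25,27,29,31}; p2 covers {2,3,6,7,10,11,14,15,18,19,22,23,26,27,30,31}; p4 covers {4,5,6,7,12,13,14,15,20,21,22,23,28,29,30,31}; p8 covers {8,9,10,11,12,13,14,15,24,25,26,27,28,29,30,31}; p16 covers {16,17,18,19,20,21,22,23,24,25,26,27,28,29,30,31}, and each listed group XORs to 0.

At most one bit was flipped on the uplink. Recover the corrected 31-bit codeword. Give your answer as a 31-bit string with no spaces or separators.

0001010100110110101101101001010

s1 (pos 1,3,5,7,9,11,13,15,17,19,21,23,25,27,29,31): 0⊕0⊕0⊕0⊕0⊕1⊕0⊕1⊕1⊕1⊕0⊕1⊕1⊕1⊕0⊕0 = 1
s2 (pos 2,3,6,7,10,11,14,15,18,19,22,23,26,27,30,31): 0⊕0⊕1⊕0⊕0⊕1⊕1⊕1⊕0⊕1⊕1⊕1⊕0⊕1⊕1⊕0 = 1
s4 (pos 4,5,6,7,12,13,14,15,20,21,22,23,28,29,30,31): 1⊕0⊕1⊕0⊕1⊕0⊕1⊕1⊕1⊕0⊕1⊕1⊕1⊕0⊕1⊕0 = 0
s8 (pos 8,9,10,11,12,13,14,15,24,25,26,27,28,29,30,31): 1⊕0⊕0⊕1⊕1⊕0⊕1⊕1⊕0⊕1⊕0⊕1⊕1⊕0⊕1⊕0 = 1
s16 (pos 16,17,18,19,20,21,22,23,24,25,26,27,28,29,30,31): 0⊕1⊕0⊕1⊕1⊕0⊕1⊕1⊕0⊕1⊕0⊕1⊕1⊕0⊕1⊕0 = 1
Syndrome s16…s1 = 11011 → error at position 27.
Flip position 27: 0001010100110110101101101011010 → 0001010100110110101101101001010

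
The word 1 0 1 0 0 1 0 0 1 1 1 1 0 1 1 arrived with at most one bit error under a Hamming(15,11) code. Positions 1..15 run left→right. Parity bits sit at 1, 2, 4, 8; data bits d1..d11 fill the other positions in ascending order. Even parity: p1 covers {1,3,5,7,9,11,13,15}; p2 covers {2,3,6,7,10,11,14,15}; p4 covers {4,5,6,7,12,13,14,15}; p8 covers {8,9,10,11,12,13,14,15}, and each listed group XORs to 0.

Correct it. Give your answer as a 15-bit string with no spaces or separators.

s1 (pos 1,3,5,7,9,11,13,15): 1⊕1⊕0⊕0⊕1⊕1⊕0⊕1 = 1
s2 (pos 2,3,6,7,10,11,14,15): 0⊕1⊕1⊕0⊕1⊕1⊕1⊕1 = 0
s4 (pos 4,5,6,7,12,13,14,15): 0⊕0⊕1⊕0⊕1⊕0⊕1⊕1 = 0
s8 (pos 8,9,10,11,12,13,14,15): 0⊕1⊕1⊕1⊕1⊕0⊕1⊕1 = 0
Syndrome s8…s1 = 0001 → error at position 1.
Flip position 1: 101001001111011 → 001001001111011

001001001111011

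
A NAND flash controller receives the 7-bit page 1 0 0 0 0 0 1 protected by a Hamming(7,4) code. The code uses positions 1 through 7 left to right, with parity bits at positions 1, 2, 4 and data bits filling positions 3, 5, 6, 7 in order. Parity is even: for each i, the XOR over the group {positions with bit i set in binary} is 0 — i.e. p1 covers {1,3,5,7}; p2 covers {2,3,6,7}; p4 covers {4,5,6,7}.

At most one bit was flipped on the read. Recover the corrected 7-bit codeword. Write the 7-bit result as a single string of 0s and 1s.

1000011

s1 (pos 1,3,5,7): 1⊕0⊕0⊕1 = 0
s2 (pos 2,3,6,7): 0⊕0⊕0⊕1 = 1
s4 (pos 4,5,6,7): 0⊕0⊕0⊕1 = 1
Syndrome s4…s1 = 110 → error at position 6.
Flip position 6: 1000001 → 1000011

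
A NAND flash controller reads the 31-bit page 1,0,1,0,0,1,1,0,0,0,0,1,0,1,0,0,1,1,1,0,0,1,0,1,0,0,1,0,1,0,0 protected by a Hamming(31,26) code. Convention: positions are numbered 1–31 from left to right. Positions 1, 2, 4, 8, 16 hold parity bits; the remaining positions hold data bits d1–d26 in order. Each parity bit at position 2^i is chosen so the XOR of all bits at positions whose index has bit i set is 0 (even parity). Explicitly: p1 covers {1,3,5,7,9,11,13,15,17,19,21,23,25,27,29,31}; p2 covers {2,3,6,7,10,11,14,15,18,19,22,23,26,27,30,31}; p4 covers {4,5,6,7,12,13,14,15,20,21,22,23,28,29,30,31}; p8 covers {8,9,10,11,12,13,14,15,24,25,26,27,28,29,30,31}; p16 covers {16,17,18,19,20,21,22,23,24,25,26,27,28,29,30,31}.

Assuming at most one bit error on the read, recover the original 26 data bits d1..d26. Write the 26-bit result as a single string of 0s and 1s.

s1 (pos 1,3,5,7,9,11,13,15,17,19,21,23,25,27,29,31): 1⊕1⊕0⊕1⊕0⊕0⊕0⊕0⊕1⊕1⊕0⊕0⊕0⊕1⊕1⊕0 = 1
s2 (pos 2,3,6,7,10,11,14,15,18,19,22,23,26,27,30,31): 0⊕1⊕1⊕1⊕0⊕0⊕1⊕0⊕1⊕1⊕1⊕0⊕0⊕1⊕0⊕0 = 0
s4 (pos 4,5,6,7,12,13,14,15,20,21,22,23,28,29,30,31): 0⊕0⊕1⊕1⊕1⊕0⊕1⊕0⊕0⊕0⊕1⊕0⊕0⊕1⊕0⊕0 = 0
s8 (pos 8,9,10,11,12,13,14,15,24,25,26,27,28,29,30,31): 0⊕0⊕0⊕0⊕1⊕0⊕1⊕0⊕1⊕0⊕0⊕1⊕0⊕1⊕0⊕0 = 1
s16 (pos 16,17,18,19,20,21,22,23,24,25,26,27,28,29,30,31): 0⊕1⊕1⊕1⊕0⊕0⊕1⊕0⊕1⊕0⊕0⊕1⊕0⊕1⊕0⊕0 = 1
Syndrome s16…s1 = 11001 → error at position 25.
Flip position 25: 1010011000010100111001010010100 → 1010011000010100111001011010100
Read data bits from positions 3,5,6,7,9,10,11,12,13,14,15,17,18,19,20,21,22,23,24,25,26,27,28,29,30,31: 10110001010111001011010100

10110001010111001011010100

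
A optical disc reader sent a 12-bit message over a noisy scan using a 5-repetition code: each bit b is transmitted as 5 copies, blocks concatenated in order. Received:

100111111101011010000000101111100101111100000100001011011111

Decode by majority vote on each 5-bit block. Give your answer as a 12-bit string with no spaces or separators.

111001010011

Block 1 (10011): 3 ones → 1
Block 2 (11111): 5 ones → 1
Block 3 (01011): 3 ones → 1
Block 4 (01000): 1 one → 0
Block 5 (00001): 1 one → 0
Block 6 (01111): 4 ones → 1
Block 7 (10010): 2 ones → 0
Block 8 (11111): 5 ones → 1
Block 9 (00000): 0 ones → 0
Block 10 (10000): 1 one → 0
Block 11 (10110): 3 ones → 1
Block 12 (11111): 5 ones → 1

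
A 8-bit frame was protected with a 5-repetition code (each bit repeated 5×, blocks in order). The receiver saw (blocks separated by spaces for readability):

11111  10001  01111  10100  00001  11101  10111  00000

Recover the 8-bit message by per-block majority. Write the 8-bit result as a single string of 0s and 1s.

Block 1 (11111): 5 ones → 1
Block 2 (10001): 2 ones → 0
Block 3 (01111): 4 ones → 1
Block 4 (10100): 2 ones → 0
Block 5 (00001): 1 one → 0
Block 6 (11101): 4 ones → 1
Block 7 (10111): 4 ones → 1
Block 8 (00000): 0 ones → 0

10100110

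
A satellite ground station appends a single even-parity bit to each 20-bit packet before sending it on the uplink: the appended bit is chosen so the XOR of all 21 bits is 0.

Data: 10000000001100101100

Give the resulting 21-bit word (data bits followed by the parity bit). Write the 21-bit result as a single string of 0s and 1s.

100000000011001011000

XOR of the 20 data bits: 1⊕0⊕0⊕0⊕0⊕0⊕0⊕0⊕0⊕0⊕1⊕1⊕0⊕0⊕1⊕0⊕1⊕1⊕0⊕0 = 0
Parity bit = 0 (so all 21 bits XOR to 0).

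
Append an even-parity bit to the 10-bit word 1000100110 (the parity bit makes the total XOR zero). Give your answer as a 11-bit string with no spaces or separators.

XOR of the 10 data bits: 1⊕0⊕0⊕0⊕1⊕0⊕0⊕1⊕1⊕0 = 0
Parity bit = 0 (so all 11 bits XOR to 0).

10001001100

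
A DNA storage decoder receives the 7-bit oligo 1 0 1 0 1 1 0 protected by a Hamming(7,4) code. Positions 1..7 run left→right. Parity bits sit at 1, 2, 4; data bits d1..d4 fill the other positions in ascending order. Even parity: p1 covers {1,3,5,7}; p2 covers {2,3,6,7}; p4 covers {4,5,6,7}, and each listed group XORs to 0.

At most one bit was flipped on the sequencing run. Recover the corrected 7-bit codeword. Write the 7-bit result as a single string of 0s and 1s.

0010110

s1 (pos 1,3,5,7): 1⊕1⊕1⊕0 = 1
s2 (pos 2,3,6,7): 0⊕1⊕1⊕0 = 0
s4 (pos 4,5,6,7): 0⊕1⊕1⊕0 = 0
Syndrome s4…s1 = 001 → error at position 1.
Flip position 1: 1010110 → 0010110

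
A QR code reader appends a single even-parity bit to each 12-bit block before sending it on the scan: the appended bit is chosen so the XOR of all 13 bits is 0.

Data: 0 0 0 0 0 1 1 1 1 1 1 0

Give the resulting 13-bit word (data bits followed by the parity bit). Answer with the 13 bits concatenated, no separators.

0000011111100

XOR of the 12 data bits: 0⊕0⊕0⊕0⊕0⊕1⊕1⊕1⊕1⊕1⊕1⊕0 = 0
Parity bit = 0 (so all 13 bits XOR to 0).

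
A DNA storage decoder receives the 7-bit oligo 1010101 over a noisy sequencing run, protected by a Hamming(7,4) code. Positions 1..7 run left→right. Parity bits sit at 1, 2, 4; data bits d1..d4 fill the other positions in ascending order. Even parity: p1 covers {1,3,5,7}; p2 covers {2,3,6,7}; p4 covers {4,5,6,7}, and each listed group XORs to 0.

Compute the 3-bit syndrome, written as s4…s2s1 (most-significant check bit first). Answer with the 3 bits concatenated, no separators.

000

s1 (pos 1,3,5,7): 1⊕1⊕1⊕1 = 0
s2 (pos 2,3,6,7): 0⊕1⊕0⊕1 = 0
s4 (pos 4,5,6,7): 0⊕1⊕0⊕1 = 0
Syndrome s4…s1 = 000 → no error.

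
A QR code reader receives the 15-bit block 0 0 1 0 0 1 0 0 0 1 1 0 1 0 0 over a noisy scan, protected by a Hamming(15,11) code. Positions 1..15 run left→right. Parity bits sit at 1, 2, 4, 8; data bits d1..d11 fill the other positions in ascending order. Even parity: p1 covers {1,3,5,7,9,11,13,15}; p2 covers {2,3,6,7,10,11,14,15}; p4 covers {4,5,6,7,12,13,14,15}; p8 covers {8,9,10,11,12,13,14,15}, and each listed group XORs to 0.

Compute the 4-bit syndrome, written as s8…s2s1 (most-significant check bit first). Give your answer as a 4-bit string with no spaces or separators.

s1 (pos 1,3,5,7,9,11,13,15): 0⊕1⊕0⊕0⊕0⊕1⊕1⊕0 = 1
s2 (pos 2,3,6,7,10,11,14,15): 0⊕1⊕1⊕0⊕1⊕1⊕0⊕0 = 0
s4 (pos 4,5,6,7,12,13,14,15): 0⊕0⊕1⊕0⊕0⊕1⊕0⊕0 = 0
s8 (pos 8,9,10,11,12,13,14,15): 0⊕0⊕1⊕1⊕0⊕1⊕0⊕0 = 1
Syndrome s8…s1 = 1001 → error at position 9.

1001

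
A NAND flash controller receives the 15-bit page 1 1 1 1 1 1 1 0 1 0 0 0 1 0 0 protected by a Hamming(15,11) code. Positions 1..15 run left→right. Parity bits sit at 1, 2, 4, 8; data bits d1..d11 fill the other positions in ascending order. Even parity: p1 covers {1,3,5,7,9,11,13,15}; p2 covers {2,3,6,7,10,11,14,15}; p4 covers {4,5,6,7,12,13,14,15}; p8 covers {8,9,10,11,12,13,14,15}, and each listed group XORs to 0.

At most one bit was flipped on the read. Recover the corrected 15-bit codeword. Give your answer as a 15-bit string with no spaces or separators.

s1 (pos 1,3,5,7,9,11,13,15): 1⊕1⊕1⊕1⊕1⊕0⊕1⊕0 = 0
s2 (pos 2,3,6,7,10,11,14,15): 1⊕1⊕1⊕1⊕0⊕0⊕0⊕0 = 0
s4 (pos 4,5,6,7,12,13,14,15): 1⊕1⊕1⊕1⊕0⊕1⊕0⊕0 = 1
s8 (pos 8,9,10,11,12,13,14,15): 0⊕1⊕0⊕0⊕0⊕1⊕0⊕0 = 0
Syndrome s8…s1 = 0100 → error at position 4.
Flip position 4: 111111101000100 → 111011101000100

111011101000100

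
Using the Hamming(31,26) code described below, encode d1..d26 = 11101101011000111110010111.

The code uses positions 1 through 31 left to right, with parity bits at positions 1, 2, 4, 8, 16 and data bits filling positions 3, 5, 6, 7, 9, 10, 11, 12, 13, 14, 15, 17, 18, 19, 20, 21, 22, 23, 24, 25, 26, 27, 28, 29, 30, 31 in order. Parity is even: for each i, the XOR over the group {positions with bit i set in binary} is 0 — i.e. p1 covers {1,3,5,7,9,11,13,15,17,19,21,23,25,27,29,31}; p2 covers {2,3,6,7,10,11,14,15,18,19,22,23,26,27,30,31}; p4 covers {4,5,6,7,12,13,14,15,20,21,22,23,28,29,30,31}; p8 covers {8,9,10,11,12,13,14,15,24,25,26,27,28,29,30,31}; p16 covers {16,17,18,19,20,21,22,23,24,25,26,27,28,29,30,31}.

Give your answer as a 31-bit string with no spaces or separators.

1010110011010111000111110010111

Place data at non-parity positions: p1 p2 1 p4 1 1 0 p8 1 1 0 1 0 1 1 p16 0 0 0 1 1 1 1 1 0 0 1 0 1 1 1
p1 (pos 1,3,5,7,9,11,13,15,17,19,21,23,25,27,29,31): XOR of data positions = 1⊕1⊕0⊕1⊕0⊕0⊕1⊕0⊕0⊕1⊕1⊕0⊕1⊕1⊕1 = 1
p2 (pos 2,3,6,7,10,11,14,15,18,19,22,23,26,27,30,31): XOR of data positions = 1⊕1⊕0⊕1⊕0⊕1⊕1⊕0⊕0⊕1⊕1⊕0⊕1⊕1⊕1 = 0
p4 (pos 4,5,6,7,12,13,14,15,20,21,22,23,28,29,30,31): XOR of data positions = 1⊕1⊕0⊕1⊕0⊕1⊕1⊕1⊕1⊕1⊕1⊕0⊕1⊕1⊕1 = 0
p8 (pos 8,9,10,11,12,13,14,15,24,25,26,27,28,29,30,31): XOR of data positions = 1⊕1⊕0⊕1⊕0⊕1⊕1⊕1⊕0⊕0⊕1⊕0⊕1⊕1⊕1 = 0
p16 (pos 16,17,18,19,20,21,22,23,24,25,26,27,28,29,30,31): XOR of data positions = 0⊕0⊕0⊕1⊕1⊕1⊕1⊕1⊕0⊕0⊕1⊕0⊕1⊕1⊕1 = 1
Codeword: 1010110011010111000111110010111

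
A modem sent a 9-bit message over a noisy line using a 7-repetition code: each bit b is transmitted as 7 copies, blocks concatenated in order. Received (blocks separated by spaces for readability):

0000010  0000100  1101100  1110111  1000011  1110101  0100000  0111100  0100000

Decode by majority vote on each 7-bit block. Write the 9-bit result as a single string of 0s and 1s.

Block 1 (0000010): 1 one → 0
Block 2 (0000100): 1 one → 0
Block 3 (1101100): 4 ones → 1
Block 4 (1110111): 6 ones → 1
Block 5 (1000011): 3 ones → 0
Block 6 (1110101): 5 ones → 1
Block 7 (0100000): 1 one → 0
Block 8 (0111100): 4 ones → 1
Block 9 (0100000): 1 one → 0

001101010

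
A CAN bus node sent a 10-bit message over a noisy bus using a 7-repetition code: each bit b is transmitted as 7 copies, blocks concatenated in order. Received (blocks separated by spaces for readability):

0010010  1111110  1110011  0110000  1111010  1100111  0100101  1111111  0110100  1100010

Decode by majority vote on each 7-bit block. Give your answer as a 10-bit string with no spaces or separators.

Block 1 (0010010): 2 ones → 0
Block 2 (1111110): 6 ones → 1
Block 3 (1110011): 5 ones → 1
Block 4 (0110000): 2 ones → 0
Block 5 (1111010): 5 ones → 1
Block 6 (1100111): 5 ones → 1
Block 7 (0100101): 3 ones → 0
Block 8 (1111111): 7 ones → 1
Block 9 (0110100): 3 ones → 0
Block 10 (1100010): 3 ones → 0

0110110100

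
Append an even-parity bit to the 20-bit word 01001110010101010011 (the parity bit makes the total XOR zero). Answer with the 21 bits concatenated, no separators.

010011100101010100110

XOR of the 20 data bits: 0⊕1⊕0⊕0⊕1⊕1⊕1⊕0⊕0⊕1⊕0⊕1⊕0⊕1⊕0⊕1⊕0⊕0⊕1⊕1 = 0
Parity bit = 0 (so all 21 bits XOR to 0).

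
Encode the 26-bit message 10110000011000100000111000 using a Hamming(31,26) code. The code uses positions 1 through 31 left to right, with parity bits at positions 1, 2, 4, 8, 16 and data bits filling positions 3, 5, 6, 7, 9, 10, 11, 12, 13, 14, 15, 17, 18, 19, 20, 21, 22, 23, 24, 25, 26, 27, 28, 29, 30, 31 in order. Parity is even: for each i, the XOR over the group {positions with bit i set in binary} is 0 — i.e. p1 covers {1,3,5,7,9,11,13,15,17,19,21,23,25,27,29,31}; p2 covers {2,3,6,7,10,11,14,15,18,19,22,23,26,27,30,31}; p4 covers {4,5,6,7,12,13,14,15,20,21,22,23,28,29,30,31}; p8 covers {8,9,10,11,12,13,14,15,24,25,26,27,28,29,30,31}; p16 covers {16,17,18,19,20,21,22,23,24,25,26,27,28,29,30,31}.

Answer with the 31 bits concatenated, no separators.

0110011100000110000100000111000

Place data at non-parity positions: p1 p2 1 p4 0 1 1 p8 0 0 0 0 0 1 1 p16 0 0 0 1 0 0 0 0 0 1 1 1 0 0 0
p1 (pos 1,3,5,7,9,11,13,15,17,19,21,23,25,27,29,31): XOR of data positions = 1⊕0⊕1⊕0⊕0⊕0⊕1⊕0⊕0⊕0⊕0⊕0⊕1⊕0⊕0 = 0
p2 (pos 2,3,6,7,10,11,14,15,18,19,22,23,26,27,30,31): XOR of data positions = 1⊕1⊕1⊕0⊕0⊕1⊕1⊕0⊕0⊕0⊕0⊕1⊕1⊕0⊕0 = 1
p4 (pos 4,5,6,7,12,13,14,15,20,21,22,23,28,29,30,31): XOR of data positions = 0⊕1⊕1⊕0⊕0⊕1⊕1⊕1⊕0⊕0⊕0⊕1⊕0⊕0⊕0 = 0
p8 (pos 8,9,10,11,12,13,14,15,24,25,26,27,28,29,30,31): XOR of data positions = 0⊕0⊕0⊕0⊕0⊕1⊕1⊕0⊕0⊕1⊕1⊕1⊕0⊕0⊕0 = 1
p16 (pos 16,17,18,19,20,21,22,23,24,25,26,27,28,29,30,31): XOR of data positions = 0⊕0⊕0⊕1⊕0⊕0⊕0⊕0⊕0⊕1⊕1⊕1⊕0⊕0⊕0 = 0
Codeword: 0110011100000110000100000111000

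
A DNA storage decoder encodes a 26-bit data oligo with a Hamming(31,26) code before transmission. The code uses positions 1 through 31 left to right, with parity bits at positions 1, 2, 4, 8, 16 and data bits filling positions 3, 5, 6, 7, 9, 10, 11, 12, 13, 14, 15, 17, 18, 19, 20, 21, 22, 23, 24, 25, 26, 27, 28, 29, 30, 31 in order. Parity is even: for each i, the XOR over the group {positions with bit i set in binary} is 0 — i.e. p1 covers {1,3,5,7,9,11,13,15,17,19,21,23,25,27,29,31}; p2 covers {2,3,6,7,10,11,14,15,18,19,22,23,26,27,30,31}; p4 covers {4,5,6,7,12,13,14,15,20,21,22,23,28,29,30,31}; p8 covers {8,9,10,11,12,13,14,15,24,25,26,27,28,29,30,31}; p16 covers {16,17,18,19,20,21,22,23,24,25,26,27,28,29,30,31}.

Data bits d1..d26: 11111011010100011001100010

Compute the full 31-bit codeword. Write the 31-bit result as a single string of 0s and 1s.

Place data at non-parity positions: p1 p2 1 p4 1 1 1 p8 1 0 1 1 0 1 0 p16 1 0 0 0 1 1 0 0 1 1 0 0 0 1 0
p1 (pos 1,3,5,7,9,11,13,15,17,19,21,23,25,27,29,31): XOR of data positions = 1⊕1⊕1⊕1⊕1⊕0⊕0⊕1⊕0⊕1⊕0⊕1⊕0⊕0⊕0 = 0
p2 (pos 2,3,6,7,10,11,14,15,18,19,22,23,26,27,30,31): XOR of data positions = 1⊕1⊕1⊕0⊕1⊕1⊕0⊕0⊕0⊕1⊕0⊕1⊕0⊕1⊕0 = 0
p4 (pos 4,5,6,7,12,13,14,15,20,21,22,23,28,29,30,31): XOR of data positions = 1⊕1⊕1⊕1⊕0⊕1⊕0⊕0⊕1⊕1⊕0⊕0⊕0⊕1⊕0 = 0
p8 (pos 8,9,10,11,12,13,14,15,24,25,26,27,28,29,30,31): XOR of data positions = 1⊕0⊕1⊕1⊕0⊕1⊕0⊕0⊕1⊕1⊕0⊕0⊕0⊕1⊕0 = 1
p16 (pos 16,17,18,19,20,21,22,23,24,25,26,27,28,29,30,31): XOR of data positions = 1⊕0⊕0⊕0⊕1⊕1⊕0⊕0⊕1⊕1⊕0⊕0⊕0⊕1⊕0 = 0
Codeword: 0010111110110100100011001100010

0010111110110100100011001100010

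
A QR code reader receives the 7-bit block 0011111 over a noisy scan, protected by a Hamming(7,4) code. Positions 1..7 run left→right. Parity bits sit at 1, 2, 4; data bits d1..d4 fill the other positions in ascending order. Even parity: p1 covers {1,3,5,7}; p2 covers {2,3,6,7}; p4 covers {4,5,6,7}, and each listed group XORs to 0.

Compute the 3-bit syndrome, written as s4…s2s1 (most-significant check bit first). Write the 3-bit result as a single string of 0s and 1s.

s1 (pos 1,3,5,7): 0⊕1⊕1⊕1 = 1
s2 (pos 2,3,6,7): 0⊕1⊕1⊕1 = 1
s4 (pos 4,5,6,7): 1⊕1⊕1⊕1 = 0
Syndrome s4…s1 = 011 → error at position 3.

011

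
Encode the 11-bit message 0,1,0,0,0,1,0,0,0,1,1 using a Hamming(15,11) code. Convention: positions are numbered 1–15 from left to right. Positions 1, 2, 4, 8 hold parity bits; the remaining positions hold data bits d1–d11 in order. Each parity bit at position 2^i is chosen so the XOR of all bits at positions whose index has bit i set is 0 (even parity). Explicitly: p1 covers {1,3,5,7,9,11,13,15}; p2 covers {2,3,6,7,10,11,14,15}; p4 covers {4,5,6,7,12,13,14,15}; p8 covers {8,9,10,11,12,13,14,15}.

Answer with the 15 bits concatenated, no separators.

Place data at non-parity positions: p1 p2 0 p4 1 0 0 p8 0 1 0 0 0 1 1
p1 (pos 1,3,5,7,9,11,13,15): XOR of data positions = 0⊕1⊕0⊕0⊕0⊕0⊕1 = 0
p2 (pos 2,3,6,7,10,11,14,15): XOR of data positions = 0⊕0⊕0⊕1⊕0⊕1⊕1 = 1
p4 (pos 4,5,6,7,12,13,14,15): XOR of data positions = 1⊕0⊕0⊕0⊕0⊕1⊕1 = 1
p8 (pos 8,9,10,11,12,13,14,15): XOR of data positions = 0⊕1⊕0⊕0⊕0⊕1⊕1 = 1
Codeword: 010110010100011

010110010100011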